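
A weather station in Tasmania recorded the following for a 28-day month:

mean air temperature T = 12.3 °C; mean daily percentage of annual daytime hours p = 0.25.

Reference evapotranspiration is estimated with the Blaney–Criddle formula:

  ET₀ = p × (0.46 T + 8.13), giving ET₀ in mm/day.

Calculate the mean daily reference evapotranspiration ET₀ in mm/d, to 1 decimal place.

3.4 mm/d

ET₀ = 0.25 × (0.46 × 12.3 + 8.13) = 0.25 × 13.788 = 3.4470 mm/d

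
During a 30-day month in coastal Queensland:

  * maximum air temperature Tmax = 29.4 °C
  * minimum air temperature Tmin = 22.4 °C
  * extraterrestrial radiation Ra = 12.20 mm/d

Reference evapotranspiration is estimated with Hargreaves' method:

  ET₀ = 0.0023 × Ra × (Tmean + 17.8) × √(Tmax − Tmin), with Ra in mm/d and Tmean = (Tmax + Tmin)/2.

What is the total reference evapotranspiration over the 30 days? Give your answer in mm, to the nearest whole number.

Tmean = (29.4 + 22.4)/2 = 25.90 °C
ET₀ = 0.0023 × 12.20 × (25.90 + 17.8) × √7.0 = 0.0023 × 12.20 × 43.70 × 2.6458 = 3.2443 mm/d
Over 30 days: 3.2443 × 30 = 97.329 mm

97 mm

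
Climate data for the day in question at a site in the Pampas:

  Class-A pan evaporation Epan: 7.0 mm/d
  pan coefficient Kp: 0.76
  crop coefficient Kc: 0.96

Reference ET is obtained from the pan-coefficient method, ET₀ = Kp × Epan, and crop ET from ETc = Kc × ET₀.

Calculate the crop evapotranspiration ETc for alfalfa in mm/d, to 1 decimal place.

5.1 mm/d

ET₀ = 0.76 × 7.0 = 5.3200 mm/d
ETc = Kc × ET₀ = 0.96 × 5.3200 = 5.1072 mm/d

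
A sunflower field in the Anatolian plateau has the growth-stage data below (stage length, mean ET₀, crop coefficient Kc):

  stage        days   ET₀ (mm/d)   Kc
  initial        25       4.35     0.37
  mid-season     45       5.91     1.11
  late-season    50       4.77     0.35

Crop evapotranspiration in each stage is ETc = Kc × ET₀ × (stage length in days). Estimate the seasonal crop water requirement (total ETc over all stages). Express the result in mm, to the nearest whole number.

initial: 0.37 × 4.35 × 25 = 40.24 mm
mid-season: 1.11 × 5.91 × 45 = 295.20 mm
late-season: 0.35 × 4.77 × 50 = 83.48 mm
Seasonal total = 418.92 mm

419 mm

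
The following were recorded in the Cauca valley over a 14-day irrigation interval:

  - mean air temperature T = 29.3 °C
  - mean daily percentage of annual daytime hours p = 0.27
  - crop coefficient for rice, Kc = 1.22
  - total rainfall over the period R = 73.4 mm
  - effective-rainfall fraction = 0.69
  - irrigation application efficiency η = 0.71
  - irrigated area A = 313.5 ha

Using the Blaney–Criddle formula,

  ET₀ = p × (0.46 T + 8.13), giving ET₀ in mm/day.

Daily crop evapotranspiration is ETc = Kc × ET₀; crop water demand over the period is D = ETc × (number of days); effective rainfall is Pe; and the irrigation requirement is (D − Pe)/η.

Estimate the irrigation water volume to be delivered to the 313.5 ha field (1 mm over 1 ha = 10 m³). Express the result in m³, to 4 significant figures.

216400 m³

ET₀ = 0.27 × (0.46 × 29.3 + 8.13) = 0.27 × 21.608 = 5.8342 mm/d
ETc = Kc × ET₀ = 1.22 × 5.8342 = 7.1177 mm/d
Crop demand D = ETc × 14 d = 7.1177 × 14 = 99.648 mm
Pe = 0.69 × 73.4 = 50.646 mm
D − Pe = 99.648 − 50.646 = 49.002 mm
Gross irrigation = 49.002 / 0.71 = 69.017 mm
Volume = 69.017 mm × 313.5 ha × 10 = 216368.3 m³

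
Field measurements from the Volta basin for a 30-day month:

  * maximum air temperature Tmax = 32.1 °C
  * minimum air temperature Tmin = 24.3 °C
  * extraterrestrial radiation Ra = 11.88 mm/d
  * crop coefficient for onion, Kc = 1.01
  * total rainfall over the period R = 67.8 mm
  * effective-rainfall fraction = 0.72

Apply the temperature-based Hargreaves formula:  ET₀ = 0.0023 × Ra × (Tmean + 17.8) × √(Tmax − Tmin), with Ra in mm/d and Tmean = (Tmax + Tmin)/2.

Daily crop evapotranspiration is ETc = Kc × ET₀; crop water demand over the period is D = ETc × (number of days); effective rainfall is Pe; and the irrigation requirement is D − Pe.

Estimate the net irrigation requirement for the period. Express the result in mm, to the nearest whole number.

58 mm

Tmean = (32.1 + 24.3)/2 = 28.20 °C
ET₀ = 0.0023 × 11.88 × (28.20 + 17.8) × √7.8 = 0.0023 × 11.88 × 46.00 × 2.7928 = 3.5103 mm/d
ETc = Kc × ET₀ = 1.01 × 3.5103 = 3.5454 mm/d
Crop demand D = ETc × 30 d = 3.5454 × 30 = 106.362 mm
Pe = 0.72 × 67.8 = 48.816 mm
D − Pe = 106.362 − 48.816 = 57.546 mm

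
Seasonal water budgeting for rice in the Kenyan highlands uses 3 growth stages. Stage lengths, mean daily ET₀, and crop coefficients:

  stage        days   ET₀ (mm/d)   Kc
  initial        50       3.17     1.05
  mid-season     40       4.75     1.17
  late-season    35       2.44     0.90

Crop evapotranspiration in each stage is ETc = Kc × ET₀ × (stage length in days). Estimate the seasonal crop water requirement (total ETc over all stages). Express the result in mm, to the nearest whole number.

initial: 1.05 × 3.17 × 50 = 166.43 mm
mid-season: 1.17 × 4.75 × 40 = 222.30 mm
late-season: 0.90 × 2.44 × 35 = 76.86 mm
Seasonal total = 465.59 mm

466 mm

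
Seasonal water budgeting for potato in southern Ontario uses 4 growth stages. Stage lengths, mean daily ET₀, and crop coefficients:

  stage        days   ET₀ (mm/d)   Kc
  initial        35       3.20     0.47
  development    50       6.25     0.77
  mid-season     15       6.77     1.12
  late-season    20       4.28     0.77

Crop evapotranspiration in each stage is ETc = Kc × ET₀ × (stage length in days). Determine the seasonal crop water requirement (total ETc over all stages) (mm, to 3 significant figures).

initial: 0.47 × 3.20 × 35 = 52.64 mm
development: 0.77 × 6.25 × 50 = 240.63 mm
mid-season: 1.12 × 6.77 × 15 = 113.74 mm
late-season: 0.77 × 4.28 × 20 = 65.91 mm
Seasonal total = 472.92 mm

473 mm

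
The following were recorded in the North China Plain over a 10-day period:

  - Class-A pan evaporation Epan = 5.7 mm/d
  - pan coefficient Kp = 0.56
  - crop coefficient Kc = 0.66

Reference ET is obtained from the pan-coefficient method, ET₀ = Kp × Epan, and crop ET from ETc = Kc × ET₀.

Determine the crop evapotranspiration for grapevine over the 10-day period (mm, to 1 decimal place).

ET₀ = 0.56 × 5.7 = 3.1920 mm/d
ETc = Kc × ET₀ = 0.66 × 3.1920 = 2.1067 mm/d
Over 10 days: 2.1067 × 10 = 21.067 mm

21.1 mm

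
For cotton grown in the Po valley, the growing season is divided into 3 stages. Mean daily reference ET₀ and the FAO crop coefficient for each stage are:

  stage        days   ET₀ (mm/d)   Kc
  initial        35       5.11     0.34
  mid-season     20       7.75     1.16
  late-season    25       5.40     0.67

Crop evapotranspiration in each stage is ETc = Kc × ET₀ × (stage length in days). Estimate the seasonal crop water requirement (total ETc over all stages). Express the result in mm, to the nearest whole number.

initial: 0.34 × 5.11 × 35 = 60.81 mm
mid-season: 1.16 × 7.75 × 20 = 179.80 mm
late-season: 0.67 × 5.40 × 25 = 90.45 mm
Seasonal total = 331.06 mm

331 mm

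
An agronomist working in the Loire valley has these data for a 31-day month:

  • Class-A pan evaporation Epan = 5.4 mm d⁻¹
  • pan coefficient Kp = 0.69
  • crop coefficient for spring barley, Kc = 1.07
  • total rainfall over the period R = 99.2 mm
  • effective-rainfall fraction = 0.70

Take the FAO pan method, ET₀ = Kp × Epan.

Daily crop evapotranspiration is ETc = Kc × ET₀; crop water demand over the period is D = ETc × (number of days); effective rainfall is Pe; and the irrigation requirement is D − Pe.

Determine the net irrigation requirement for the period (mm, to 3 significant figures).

ET₀ = 0.69 × 5.4 = 3.7260 mm/d
ETc = Kc × ET₀ = 1.07 × 3.7260 = 3.9868 mm/d
Crop demand D = ETc × 31 d = 3.9868 × 31 = 123.591 mm
Pe = 0.70 × 99.2 = 69.440 mm
D − Pe = 123.591 − 69.440 = 54.151 mm

54.2 mm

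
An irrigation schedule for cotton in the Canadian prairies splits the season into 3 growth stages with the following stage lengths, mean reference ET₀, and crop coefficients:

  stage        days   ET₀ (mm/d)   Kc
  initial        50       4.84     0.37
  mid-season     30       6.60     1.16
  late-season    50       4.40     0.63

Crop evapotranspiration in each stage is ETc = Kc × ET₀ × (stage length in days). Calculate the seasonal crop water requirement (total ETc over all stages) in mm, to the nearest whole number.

458 mm

initial: 0.37 × 4.84 × 50 = 89.54 mm
mid-season: 1.16 × 6.60 × 30 = 229.68 mm
late-season: 0.63 × 4.40 × 50 = 138.60 mm
Seasonal total = 457.82 mm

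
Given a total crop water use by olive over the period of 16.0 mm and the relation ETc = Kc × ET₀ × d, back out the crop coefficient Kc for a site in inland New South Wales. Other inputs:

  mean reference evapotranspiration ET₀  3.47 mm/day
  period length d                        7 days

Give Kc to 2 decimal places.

0.66

ETc = Kc × ET₀ × d  ⇒  Kc = ETc / (ET₀ × d)
Kc = 16.0 / (3.47 × 7) = 16.0 / 24.29 = 0.6587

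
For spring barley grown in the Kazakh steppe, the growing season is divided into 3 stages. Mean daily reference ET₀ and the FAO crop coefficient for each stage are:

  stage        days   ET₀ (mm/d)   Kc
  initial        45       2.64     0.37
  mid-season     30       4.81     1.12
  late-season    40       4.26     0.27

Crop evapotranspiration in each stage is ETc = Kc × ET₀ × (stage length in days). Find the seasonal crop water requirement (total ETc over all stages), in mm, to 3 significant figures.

initial: 0.37 × 2.64 × 45 = 43.96 mm
mid-season: 1.12 × 4.81 × 30 = 161.62 mm
late-season: 0.27 × 4.26 × 40 = 46.01 mm
Seasonal total = 251.59 mm

252 mm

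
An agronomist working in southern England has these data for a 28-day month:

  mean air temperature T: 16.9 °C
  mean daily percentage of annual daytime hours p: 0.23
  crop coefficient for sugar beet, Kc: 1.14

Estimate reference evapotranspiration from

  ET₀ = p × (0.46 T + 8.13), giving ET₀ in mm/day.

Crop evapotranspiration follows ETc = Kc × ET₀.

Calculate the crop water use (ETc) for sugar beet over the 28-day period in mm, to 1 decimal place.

ET₀ = 0.23 × (0.46 × 16.9 + 8.13) = 0.23 × 15.904 = 3.6579 mm/d
ETc = Kc × ET₀ = 1.14 × 3.6579 = 4.1700 mm/d
Over 28 days: 4.1700 × 28 = 116.760 mm

116.8 mm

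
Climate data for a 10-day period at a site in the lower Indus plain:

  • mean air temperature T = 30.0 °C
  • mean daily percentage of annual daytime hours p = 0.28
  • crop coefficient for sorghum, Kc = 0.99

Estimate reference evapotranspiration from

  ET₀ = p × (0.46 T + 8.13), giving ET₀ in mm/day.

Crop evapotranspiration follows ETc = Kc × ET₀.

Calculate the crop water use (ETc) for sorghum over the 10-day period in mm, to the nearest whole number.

61 mm

ET₀ = 0.28 × (0.46 × 30.0 + 8.13) = 0.28 × 21.930 = 6.1404 mm/d
ETc = Kc × ET₀ = 0.99 × 6.1404 = 6.0790 mm/d
Over 10 days: 6.0790 × 10 = 60.790 mm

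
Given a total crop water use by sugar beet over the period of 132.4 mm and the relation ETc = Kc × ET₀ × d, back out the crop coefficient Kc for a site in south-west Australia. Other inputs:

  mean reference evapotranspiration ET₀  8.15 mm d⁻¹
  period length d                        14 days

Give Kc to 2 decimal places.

ETc = Kc × ET₀ × d  ⇒  Kc = ETc / (ET₀ × d)
Kc = 132.4 / (8.15 × 14) = 132.4 / 114.10 = 1.1604

1.16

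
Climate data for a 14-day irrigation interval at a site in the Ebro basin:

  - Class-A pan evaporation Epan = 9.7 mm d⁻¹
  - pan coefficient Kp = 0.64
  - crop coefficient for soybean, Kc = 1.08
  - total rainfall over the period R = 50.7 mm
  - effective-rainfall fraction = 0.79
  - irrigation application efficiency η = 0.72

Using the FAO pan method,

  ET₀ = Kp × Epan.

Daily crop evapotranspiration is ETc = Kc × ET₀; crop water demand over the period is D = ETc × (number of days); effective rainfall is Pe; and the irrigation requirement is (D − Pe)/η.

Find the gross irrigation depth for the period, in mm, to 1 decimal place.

ET₀ = 0.64 × 9.7 = 6.2080 mm/d
ETc = Kc × ET₀ = 1.08 × 6.2080 = 6.7046 mm/d
Crop demand D = ETc × 14 d = 6.7046 × 14 = 93.864 mm
Pe = 0.79 × 50.7 = 40.053 mm
D − Pe = 93.864 − 40.053 = 53.811 mm
Gross irrigation = 53.811 / 0.72 = 74.738 mm

74.7 mm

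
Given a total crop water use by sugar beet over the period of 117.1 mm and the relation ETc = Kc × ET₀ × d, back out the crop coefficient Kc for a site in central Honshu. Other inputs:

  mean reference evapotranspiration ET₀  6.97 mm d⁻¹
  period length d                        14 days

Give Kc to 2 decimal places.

ETc = Kc × ET₀ × d  ⇒  Kc = ETc / (ET₀ × d)
Kc = 117.1 / (6.97 × 14) = 117.1 / 97.58 = 1.2000

1.20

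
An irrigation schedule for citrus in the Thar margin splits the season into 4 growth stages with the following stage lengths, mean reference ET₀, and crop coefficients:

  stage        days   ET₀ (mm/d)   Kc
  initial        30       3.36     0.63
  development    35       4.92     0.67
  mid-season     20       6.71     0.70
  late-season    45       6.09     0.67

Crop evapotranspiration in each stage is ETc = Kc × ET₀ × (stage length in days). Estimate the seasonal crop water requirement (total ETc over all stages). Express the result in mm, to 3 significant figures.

initial: 0.63 × 3.36 × 30 = 63.50 mm
development: 0.67 × 4.92 × 35 = 115.37 mm
mid-season: 0.70 × 6.71 × 20 = 93.94 mm
late-season: 0.67 × 6.09 × 45 = 183.61 mm
Seasonal total = 456.42 mm

456 mm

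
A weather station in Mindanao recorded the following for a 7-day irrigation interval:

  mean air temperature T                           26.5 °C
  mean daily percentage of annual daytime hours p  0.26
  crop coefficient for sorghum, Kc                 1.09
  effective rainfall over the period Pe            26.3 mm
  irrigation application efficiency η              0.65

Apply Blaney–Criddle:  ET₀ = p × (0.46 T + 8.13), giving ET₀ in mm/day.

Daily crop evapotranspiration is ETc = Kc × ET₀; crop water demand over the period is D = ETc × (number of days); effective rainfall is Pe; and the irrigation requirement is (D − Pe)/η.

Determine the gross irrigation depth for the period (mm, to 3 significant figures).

ET₀ = 0.26 × (0.46 × 26.5 + 8.13) = 0.26 × 20.320 = 5.2832 mm/d
ETc = Kc × ET₀ = 1.09 × 5.2832 = 5.7587 mm/d
Crop demand D = ETc × 7 d = 5.7587 × 7 = 40.311 mm
D − Pe = 40.311 − 26.3 = 14.011 mm
Gross irrigation = 14.011 / 0.65 = 21.555 mm

21.6 mm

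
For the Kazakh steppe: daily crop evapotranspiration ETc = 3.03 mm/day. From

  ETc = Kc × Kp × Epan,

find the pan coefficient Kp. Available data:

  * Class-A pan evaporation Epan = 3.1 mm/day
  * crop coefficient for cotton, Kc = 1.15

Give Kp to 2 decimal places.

0.85

ETc = Kc × Kp × Epan  ⇒  Kp = ETc / (Kc × Epan)
Kp = 3.03 / (1.15 × 3.1) = 3.03 / 3.565 = 0.8499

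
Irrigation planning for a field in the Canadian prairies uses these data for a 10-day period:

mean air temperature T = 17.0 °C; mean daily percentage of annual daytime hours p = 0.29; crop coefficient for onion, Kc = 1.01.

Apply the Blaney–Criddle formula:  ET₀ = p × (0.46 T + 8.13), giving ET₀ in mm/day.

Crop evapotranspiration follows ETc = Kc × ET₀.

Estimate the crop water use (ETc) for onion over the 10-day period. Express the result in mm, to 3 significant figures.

46.7 mm

ET₀ = 0.29 × (0.46 × 17.0 + 8.13) = 0.29 × 15.950 = 4.6255 mm/d
ETc = Kc × ET₀ = 1.01 × 4.6255 = 4.6718 mm/d
Over 10 days: 4.6718 × 10 = 46.718 mm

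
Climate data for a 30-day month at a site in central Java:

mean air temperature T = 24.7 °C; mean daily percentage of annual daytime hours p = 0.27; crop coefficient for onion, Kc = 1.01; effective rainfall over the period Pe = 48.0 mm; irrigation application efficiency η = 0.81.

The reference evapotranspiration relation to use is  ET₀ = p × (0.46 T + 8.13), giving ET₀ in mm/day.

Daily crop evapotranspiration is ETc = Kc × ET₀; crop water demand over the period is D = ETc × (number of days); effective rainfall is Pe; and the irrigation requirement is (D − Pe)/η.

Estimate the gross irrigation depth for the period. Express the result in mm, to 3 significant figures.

138 mm

ET₀ = 0.27 × (0.46 × 24.7 + 8.13) = 0.27 × 19.492 = 5.2628 mm/d
ETc = Kc × ET₀ = 1.01 × 5.2628 = 5.3154 mm/d
Crop demand D = ETc × 30 d = 5.3154 × 30 = 159.462 mm
D − Pe = 159.462 − 48.0 = 111.462 mm
Gross irrigation = 111.462 / 0.81 = 137.607 mm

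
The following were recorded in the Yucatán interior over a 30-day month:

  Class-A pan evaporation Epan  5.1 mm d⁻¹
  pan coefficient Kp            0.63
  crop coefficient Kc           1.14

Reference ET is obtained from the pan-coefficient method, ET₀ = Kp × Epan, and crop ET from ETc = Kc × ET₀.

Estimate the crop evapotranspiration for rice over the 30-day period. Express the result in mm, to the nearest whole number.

ET₀ = 0.63 × 5.1 = 3.2130 mm/d
ETc = Kc × ET₀ = 1.14 × 3.2130 = 3.6628 mm/d
Over 30 days: 3.6628 × 30 = 109.884 mm

110 mm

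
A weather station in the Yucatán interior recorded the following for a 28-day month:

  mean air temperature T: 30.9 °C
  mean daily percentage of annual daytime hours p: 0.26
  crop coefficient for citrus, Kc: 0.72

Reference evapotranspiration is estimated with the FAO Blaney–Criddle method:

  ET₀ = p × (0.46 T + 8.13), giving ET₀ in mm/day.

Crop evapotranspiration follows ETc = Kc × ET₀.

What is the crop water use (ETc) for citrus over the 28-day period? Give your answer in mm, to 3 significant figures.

ET₀ = 0.26 × (0.46 × 30.9 + 8.13) = 0.26 × 22.344 = 5.8094 mm/d
ETc = Kc × ET₀ = 0.72 × 5.8094 = 4.1828 mm/d
Over 28 days: 4.1828 × 28 = 117.118 mm

117 mm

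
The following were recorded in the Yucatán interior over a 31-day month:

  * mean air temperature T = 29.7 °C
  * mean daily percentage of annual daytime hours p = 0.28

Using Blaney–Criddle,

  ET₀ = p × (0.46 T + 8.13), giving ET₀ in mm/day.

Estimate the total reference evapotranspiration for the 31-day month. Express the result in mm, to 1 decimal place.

189.2 mm

ET₀ = 0.28 × (0.46 × 29.7 + 8.13) = 0.28 × 21.792 = 6.1018 mm/d
Monthly total = 6.1018 × 31 = 189.156 mm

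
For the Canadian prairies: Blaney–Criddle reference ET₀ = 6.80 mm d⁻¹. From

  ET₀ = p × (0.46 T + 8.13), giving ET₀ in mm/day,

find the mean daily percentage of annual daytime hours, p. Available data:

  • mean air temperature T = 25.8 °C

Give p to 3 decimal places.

p = ET₀ / (0.46 T + 8.13) = 6.80 / (0.46 × 25.8 + 8.13) = 6.80 / 19.998 = 0.3400

0.340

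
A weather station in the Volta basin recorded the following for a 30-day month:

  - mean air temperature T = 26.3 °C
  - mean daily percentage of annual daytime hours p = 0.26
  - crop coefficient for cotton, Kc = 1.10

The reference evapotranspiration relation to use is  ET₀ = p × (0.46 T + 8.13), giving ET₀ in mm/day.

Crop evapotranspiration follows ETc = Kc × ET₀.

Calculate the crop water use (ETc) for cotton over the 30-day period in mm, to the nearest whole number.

ET₀ = 0.26 × (0.46 × 26.3 + 8.13) = 0.26 × 20.228 = 5.2593 mm/d
ETc = Kc × ET₀ = 1.10 × 5.2593 = 5.7852 mm/d
Over 30 days: 5.7852 × 30 = 173.556 mm

174 mm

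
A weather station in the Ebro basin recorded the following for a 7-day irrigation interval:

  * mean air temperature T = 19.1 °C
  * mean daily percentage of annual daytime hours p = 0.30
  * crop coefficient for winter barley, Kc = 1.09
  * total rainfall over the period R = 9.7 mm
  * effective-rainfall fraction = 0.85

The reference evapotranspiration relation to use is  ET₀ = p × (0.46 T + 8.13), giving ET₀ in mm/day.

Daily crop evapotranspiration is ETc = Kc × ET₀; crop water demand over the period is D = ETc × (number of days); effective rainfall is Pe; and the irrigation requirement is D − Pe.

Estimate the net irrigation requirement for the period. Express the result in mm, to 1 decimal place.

30.5 mm

ET₀ = 0.30 × (0.46 × 19.1 + 8.13) = 0.30 × 16.916 = 5.0748 mm/d
ETc = Kc × ET₀ = 1.09 × 5.0748 = 5.5315 mm/d
Crop demand D = ETc × 7 d = 5.5315 × 7 = 38.721 mm
Pe = 0.85 × 9.7 = 8.245 mm
D − Pe = 38.721 − 8.245 = 30.476 mm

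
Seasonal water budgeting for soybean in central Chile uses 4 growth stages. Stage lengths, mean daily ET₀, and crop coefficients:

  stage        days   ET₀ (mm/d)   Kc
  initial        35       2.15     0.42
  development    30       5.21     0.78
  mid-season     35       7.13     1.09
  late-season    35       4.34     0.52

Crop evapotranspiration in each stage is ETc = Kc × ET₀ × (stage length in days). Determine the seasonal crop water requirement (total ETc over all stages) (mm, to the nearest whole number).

505 mm

initial: 0.42 × 2.15 × 35 = 31.61 mm
development: 0.78 × 5.21 × 30 = 121.91 mm
mid-season: 1.09 × 7.13 × 35 = 272.01 mm
late-season: 0.52 × 4.34 × 35 = 78.99 mm
Seasonal total = 504.52 mm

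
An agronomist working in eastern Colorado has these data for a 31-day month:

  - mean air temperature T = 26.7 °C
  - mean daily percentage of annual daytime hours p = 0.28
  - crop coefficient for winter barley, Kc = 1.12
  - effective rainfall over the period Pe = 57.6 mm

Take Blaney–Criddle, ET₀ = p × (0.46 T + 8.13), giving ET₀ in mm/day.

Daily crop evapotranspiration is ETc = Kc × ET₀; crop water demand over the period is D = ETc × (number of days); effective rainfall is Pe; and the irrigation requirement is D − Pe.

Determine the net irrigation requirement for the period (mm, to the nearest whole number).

141 mm

ET₀ = 0.28 × (0.46 × 26.7 + 8.13) = 0.28 × 20.412 = 5.7154 mm/d
ETc = Kc × ET₀ = 1.12 × 5.7154 = 6.4012 mm/d
Crop demand D = ETc × 31 d = 6.4012 × 31 = 198.437 mm
D − Pe = 198.437 − 57.6 = 140.837 mm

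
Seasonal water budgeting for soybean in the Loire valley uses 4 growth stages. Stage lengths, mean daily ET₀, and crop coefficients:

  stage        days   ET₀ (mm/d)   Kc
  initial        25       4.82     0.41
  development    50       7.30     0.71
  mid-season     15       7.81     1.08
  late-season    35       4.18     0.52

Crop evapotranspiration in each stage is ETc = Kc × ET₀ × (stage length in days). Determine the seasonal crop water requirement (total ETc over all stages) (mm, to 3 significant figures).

511 mm

initial: 0.41 × 4.82 × 25 = 49.41 mm
development: 0.71 × 7.30 × 50 = 259.15 mm
mid-season: 1.08 × 7.81 × 15 = 126.52 mm
late-season: 0.52 × 4.18 × 35 = 76.08 mm
Seasonal total = 511.16 mm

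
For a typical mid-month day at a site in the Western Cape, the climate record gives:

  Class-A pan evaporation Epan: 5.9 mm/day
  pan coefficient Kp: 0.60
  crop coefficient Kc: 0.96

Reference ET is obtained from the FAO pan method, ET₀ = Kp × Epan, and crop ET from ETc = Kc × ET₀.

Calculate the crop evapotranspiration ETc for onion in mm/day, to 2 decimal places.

3.40 mm/day

ET₀ = 0.60 × 5.9 = 3.5400 mm/d
ETc = Kc × ET₀ = 0.96 × 3.5400 = 3.3984 mm/d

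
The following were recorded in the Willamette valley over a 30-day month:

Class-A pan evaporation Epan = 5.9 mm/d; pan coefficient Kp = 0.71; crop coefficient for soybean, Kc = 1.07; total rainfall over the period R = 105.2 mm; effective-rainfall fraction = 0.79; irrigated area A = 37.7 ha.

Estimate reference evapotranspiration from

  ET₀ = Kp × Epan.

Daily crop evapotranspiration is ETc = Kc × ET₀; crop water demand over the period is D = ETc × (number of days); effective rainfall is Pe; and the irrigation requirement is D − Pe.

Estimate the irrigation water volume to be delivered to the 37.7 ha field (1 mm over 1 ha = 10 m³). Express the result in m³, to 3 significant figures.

ET₀ = 0.71 × 5.9 = 4.1890 mm/d
ETc = Kc × ET₀ = 1.07 × 4.1890 = 4.4822 mm/d
Crop demand D = ETc × 30 d = 4.4822 × 30 = 134.466 mm
Pe = 0.79 × 105.2 = 83.108 mm
D − Pe = 134.466 − 83.108 = 51.358 mm
Volume = 51.358 mm × 37.7 ha × 10 = 19362.0 m³

19400 m³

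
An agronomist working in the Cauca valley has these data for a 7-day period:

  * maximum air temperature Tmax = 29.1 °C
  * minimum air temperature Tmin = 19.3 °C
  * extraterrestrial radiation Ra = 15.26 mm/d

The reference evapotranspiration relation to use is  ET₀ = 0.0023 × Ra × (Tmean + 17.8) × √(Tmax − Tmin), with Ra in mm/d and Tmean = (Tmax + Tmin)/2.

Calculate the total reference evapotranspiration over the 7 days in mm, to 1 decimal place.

Tmean = (29.1 + 19.3)/2 = 24.20 °C
ET₀ = 0.0023 × 15.26 × (24.20 + 17.8) × √9.8 = 0.0023 × 15.26 × 42.00 × 3.1305 = 4.6147 mm/d
Over 7 days: 4.6147 × 7 = 32.303 mm

32.3 mm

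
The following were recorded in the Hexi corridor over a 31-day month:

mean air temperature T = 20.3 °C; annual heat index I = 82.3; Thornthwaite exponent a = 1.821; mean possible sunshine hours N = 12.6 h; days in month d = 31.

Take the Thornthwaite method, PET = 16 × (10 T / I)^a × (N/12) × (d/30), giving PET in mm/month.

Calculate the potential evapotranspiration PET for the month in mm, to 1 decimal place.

10T/I = 10 × 20.3 / 82.3 = 2.4666
(10T/I)^a = 2.4666^1.821 = 5.1762
Uncorrected PET = 16 × 5.1762 = 82.819 mm
Correction = (N/12)(d/30) = (12.6/12)(31/30) = 1.0850
PET = 82.819 × 1.0850 = 89.859 mm/month

89.9 mm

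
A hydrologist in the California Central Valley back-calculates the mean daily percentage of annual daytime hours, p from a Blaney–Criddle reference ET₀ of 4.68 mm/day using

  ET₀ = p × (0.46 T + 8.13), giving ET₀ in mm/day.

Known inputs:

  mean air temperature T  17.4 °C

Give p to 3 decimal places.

0.290

p = ET₀ / (0.46 T + 8.13) = 4.68 / (0.46 × 17.4 + 8.13) = 4.68 / 16.134 = 0.2901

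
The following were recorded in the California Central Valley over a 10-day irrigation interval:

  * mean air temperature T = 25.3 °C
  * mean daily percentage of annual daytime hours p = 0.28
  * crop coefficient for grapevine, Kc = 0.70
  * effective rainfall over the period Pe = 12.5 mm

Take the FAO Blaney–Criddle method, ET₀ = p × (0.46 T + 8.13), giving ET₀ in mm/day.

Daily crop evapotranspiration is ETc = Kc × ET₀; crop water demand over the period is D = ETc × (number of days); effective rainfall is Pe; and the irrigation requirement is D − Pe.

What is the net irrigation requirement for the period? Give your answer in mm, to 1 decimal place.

26.2 mm

ET₀ = 0.28 × (0.46 × 25.3 + 8.13) = 0.28 × 19.768 = 5.5350 mm/d
ETc = Kc × ET₀ = 0.70 × 5.5350 = 3.8745 mm/d
Crop demand D = ETc × 10 d = 3.8745 × 10 = 38.745 mm
D − Pe = 38.745 − 12.5 = 26.245 mm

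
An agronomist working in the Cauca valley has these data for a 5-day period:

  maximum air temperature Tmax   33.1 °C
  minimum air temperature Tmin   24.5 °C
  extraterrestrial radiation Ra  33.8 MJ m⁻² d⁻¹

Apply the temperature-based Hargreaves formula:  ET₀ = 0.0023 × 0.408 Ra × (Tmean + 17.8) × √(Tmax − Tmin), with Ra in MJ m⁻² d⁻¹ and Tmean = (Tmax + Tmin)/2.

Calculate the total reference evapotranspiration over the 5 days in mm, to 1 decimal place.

21.7 mm

Tmean = (33.1 + 24.5)/2 = 28.80 °C
0.408 Ra = 0.408 × 33.8 = 13.7904 mm/d equivalent
ET₀ = 0.0023 × 13.7904 × (28.80 + 17.8) × √8.6 = 0.0023 × 13.7904 × 46.60 × 2.9326 = 4.3345 mm/d
Over 5 days: 4.3345 × 5 = 21.673 mm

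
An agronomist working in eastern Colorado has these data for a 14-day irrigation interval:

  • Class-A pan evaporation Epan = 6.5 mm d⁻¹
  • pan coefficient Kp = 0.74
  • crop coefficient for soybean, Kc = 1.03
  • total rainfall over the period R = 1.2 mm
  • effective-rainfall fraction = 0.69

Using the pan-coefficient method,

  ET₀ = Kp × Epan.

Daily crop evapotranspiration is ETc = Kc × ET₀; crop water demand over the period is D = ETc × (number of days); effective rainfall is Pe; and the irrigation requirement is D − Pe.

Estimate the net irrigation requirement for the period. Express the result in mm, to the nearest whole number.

ET₀ = 0.74 × 6.5 = 4.8100 mm/d
ETc = Kc × ET₀ = 1.03 × 4.8100 = 4.9543 mm/d
Crop demand D = ETc × 14 d = 4.9543 × 14 = 69.360 mm
Pe = 0.69 × 1.2 = 0.828 mm
D − Pe = 69.360 − 0.828 = 68.532 mm

69 mm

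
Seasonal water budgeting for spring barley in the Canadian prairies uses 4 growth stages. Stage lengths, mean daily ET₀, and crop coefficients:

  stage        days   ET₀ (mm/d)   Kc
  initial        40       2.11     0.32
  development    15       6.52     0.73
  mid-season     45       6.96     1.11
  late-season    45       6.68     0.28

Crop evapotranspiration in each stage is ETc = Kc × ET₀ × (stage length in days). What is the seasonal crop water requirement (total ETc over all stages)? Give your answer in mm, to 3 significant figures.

initial: 0.32 × 2.11 × 40 = 27.01 mm
development: 0.73 × 6.52 × 15 = 71.39 mm
mid-season: 1.11 × 6.96 × 45 = 347.65 mm
late-season: 0.28 × 6.68 × 45 = 84.17 mm
Seasonal total = 530.22 mm

530 mm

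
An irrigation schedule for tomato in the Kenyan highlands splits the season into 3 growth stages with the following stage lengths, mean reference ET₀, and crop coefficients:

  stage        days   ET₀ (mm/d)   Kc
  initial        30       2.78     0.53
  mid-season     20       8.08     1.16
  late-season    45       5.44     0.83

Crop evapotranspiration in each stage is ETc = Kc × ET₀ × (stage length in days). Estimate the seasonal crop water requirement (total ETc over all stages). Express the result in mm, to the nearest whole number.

initial: 0.53 × 2.78 × 30 = 44.20 mm
mid-season: 1.16 × 8.08 × 20 = 187.46 mm
late-season: 0.83 × 5.44 × 45 = 203.18 mm
Seasonal total = 434.84 mm

435 mm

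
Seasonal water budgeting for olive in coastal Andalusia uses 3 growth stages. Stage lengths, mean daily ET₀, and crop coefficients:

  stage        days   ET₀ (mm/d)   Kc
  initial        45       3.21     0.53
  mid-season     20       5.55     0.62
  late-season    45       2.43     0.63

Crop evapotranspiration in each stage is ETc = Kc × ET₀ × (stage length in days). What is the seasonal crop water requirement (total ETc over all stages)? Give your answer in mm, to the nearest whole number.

214 mm

initial: 0.53 × 3.21 × 45 = 76.56 mm
mid-season: 0.62 × 5.55 × 20 = 68.82 mm
late-season: 0.63 × 2.43 × 45 = 68.89 mm
Seasonal total = 214.27 mm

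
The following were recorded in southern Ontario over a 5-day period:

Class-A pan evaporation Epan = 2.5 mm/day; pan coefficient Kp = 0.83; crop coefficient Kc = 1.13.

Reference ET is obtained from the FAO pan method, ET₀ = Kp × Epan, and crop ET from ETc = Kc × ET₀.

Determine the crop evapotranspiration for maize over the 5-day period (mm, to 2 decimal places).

ET₀ = 0.83 × 2.5 = 2.0750 mm/d
ETc = Kc × ET₀ = 1.13 × 2.0750 = 2.3448 mm/d
Over 5 days: 2.3448 × 5 = 11.724 mm

11.72 mm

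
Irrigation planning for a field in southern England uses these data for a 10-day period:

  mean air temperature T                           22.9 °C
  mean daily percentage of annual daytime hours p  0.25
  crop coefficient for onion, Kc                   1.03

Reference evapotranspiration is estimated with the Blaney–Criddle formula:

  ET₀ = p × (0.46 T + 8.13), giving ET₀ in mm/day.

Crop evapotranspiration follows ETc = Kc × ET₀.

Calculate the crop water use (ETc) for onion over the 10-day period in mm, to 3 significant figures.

ET₀ = 0.25 × (0.46 × 22.9 + 8.13) = 0.25 × 18.664 = 4.6660 mm/d
ETc = Kc × ET₀ = 1.03 × 4.6660 = 4.8060 mm/d
Over 10 days: 4.8060 × 10 = 48.060 mm

48.1 mm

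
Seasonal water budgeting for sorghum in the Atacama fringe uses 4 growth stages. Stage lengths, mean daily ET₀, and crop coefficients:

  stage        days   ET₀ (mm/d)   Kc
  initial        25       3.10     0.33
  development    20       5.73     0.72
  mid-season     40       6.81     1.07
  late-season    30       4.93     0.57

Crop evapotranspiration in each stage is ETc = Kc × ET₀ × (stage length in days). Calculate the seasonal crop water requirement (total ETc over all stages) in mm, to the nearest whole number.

initial: 0.33 × 3.10 × 25 = 25.58 mm
development: 0.72 × 5.73 × 20 = 82.51 mm
mid-season: 1.07 × 6.81 × 40 = 291.47 mm
late-season: 0.57 × 4.93 × 30 = 84.30 mm
Seasonal total = 483.86 mm

484 mm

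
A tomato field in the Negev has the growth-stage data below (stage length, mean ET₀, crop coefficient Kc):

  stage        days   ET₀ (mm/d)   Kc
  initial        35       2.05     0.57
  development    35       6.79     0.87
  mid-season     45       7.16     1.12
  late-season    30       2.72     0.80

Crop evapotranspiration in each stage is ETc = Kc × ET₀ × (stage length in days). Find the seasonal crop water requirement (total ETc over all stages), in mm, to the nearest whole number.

initial: 0.57 × 2.05 × 35 = 40.90 mm
development: 0.87 × 6.79 × 35 = 206.76 mm
mid-season: 1.12 × 7.16 × 45 = 360.86 mm
late-season: 0.80 × 2.72 × 30 = 65.28 mm
Seasonal total = 673.80 mm

674 mm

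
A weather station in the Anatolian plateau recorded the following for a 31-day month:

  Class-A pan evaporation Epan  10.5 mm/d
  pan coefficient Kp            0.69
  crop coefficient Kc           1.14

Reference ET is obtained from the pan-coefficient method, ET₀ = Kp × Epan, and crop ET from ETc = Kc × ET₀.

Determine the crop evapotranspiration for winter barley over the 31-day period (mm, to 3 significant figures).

ET₀ = 0.69 × 10.5 = 7.2450 mm/d
ETc = Kc × ET₀ = 1.14 × 7.2450 = 8.2593 mm/d
Over 31 days: 8.2593 × 31 = 256.038 mm

256 mm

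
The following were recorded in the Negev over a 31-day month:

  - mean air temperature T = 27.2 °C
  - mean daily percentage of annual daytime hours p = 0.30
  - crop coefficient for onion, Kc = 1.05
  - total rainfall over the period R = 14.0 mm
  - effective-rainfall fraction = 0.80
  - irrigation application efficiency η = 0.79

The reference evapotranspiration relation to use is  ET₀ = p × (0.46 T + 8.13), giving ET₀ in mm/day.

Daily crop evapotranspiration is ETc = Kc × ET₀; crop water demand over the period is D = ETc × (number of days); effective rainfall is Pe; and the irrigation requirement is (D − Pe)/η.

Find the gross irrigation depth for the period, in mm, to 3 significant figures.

ET₀ = 0.30 × (0.46 × 27.2 + 8.13) = 0.30 × 20.642 = 6.1926 mm/d
ETc = Kc × ET₀ = 1.05 × 6.1926 = 6.5022 mm/d
Crop demand D = ETc × 31 d = 6.5022 × 31 = 201.568 mm
Pe = 0.80 × 14.0 = 11.200 mm
D − Pe = 201.568 − 11.200 = 190.368 mm
Gross irrigation = 190.368 / 0.79 = 240.972 mm

241 mm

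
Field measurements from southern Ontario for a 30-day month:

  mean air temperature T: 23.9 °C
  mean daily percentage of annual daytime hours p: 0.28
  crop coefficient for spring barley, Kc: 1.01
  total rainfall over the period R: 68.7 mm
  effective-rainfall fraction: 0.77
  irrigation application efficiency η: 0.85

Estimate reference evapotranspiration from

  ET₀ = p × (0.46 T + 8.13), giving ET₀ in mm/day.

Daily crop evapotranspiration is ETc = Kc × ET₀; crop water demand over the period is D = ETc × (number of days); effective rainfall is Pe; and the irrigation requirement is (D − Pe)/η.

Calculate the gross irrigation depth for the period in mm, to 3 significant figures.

129 mm

ET₀ = 0.28 × (0.46 × 23.9 + 8.13) = 0.28 × 19.124 = 5.3547 mm/d
ETc = Kc × ET₀ = 1.01 × 5.3547 = 5.4082 mm/d
Crop demand D = ETc × 30 d = 5.4082 × 30 = 162.246 mm
Pe = 0.77 × 68.7 = 52.899 mm
D − Pe = 162.246 − 52.899 = 109.347 mm
Gross irrigation = 109.347 / 0.85 = 128.644 mm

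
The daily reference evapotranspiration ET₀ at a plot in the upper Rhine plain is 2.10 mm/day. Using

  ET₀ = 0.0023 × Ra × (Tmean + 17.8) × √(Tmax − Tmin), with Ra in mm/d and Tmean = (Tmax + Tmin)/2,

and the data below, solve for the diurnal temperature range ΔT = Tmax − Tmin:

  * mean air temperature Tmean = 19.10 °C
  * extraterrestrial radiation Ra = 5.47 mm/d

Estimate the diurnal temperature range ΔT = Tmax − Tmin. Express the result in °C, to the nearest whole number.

√ΔT = ET₀ / [0.0023 × Ra × (Tmean+17.8)] = 2.10 / (0.0023 × 5.47 × 36.90) = 4.5235
ΔT = 4.5235² = 20.462 °C

20 °C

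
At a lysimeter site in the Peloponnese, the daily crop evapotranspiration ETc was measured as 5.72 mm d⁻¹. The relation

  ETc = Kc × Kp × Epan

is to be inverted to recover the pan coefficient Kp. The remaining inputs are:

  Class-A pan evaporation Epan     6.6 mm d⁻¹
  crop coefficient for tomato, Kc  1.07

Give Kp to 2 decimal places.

0.81

ETc = Kc × Kp × Epan  ⇒  Kp = ETc / (Kc × Epan)
Kp = 5.72 / (1.07 × 6.6) = 5.72 / 7.062 = 0.8100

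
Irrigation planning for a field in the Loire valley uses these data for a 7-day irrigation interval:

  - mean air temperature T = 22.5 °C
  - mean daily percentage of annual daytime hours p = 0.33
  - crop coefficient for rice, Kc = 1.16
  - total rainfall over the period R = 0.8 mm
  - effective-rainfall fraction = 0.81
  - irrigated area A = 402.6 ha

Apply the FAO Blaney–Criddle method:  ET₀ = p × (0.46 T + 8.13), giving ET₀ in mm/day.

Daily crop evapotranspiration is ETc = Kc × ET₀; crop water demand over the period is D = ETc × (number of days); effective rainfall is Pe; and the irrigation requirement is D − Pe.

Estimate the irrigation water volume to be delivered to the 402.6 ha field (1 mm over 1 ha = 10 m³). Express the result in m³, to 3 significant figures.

ET₀ = 0.33 × (0.46 × 22.5 + 8.13) = 0.33 × 18.480 = 6.0984 mm/d
ETc = Kc × ET₀ = 1.16 × 6.0984 = 7.0741 mm/d
Crop demand D = ETc × 7 d = 7.0741 × 7 = 49.519 mm
Pe = 0.81 × 0.8 = 0.648 mm
D − Pe = 49.519 − 0.648 = 48.871 mm
Volume = 48.871 mm × 402.6 ha × 10 = 196754.6 m³

197000 m³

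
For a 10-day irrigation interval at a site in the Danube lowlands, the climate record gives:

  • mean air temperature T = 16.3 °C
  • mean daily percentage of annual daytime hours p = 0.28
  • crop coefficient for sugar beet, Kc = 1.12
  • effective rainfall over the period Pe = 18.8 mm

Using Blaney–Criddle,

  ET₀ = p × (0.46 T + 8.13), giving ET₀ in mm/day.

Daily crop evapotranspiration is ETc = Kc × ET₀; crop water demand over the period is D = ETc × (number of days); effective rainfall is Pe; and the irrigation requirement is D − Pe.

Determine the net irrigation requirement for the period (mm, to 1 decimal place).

30.2 mm

ET₀ = 0.28 × (0.46 × 16.3 + 8.13) = 0.28 × 15.628 = 4.3758 mm/d
ETc = Kc × ET₀ = 1.12 × 4.3758 = 4.9009 mm/d
Crop demand D = ETc × 10 d = 4.9009 × 10 = 49.009 mm
D − Pe = 49.009 − 18.8 = 30.209 mm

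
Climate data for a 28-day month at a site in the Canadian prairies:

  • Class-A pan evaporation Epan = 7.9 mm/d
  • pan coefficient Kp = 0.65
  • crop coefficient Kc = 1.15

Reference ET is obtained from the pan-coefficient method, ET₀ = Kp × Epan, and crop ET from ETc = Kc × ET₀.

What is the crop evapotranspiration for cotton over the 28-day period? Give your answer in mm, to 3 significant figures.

ET₀ = 0.65 × 7.9 = 5.1350 mm/d
ETc = Kc × ET₀ = 1.15 × 5.1350 = 5.9053 mm/d
Over 28 days: 5.9053 × 28 = 165.348 mm

165 mm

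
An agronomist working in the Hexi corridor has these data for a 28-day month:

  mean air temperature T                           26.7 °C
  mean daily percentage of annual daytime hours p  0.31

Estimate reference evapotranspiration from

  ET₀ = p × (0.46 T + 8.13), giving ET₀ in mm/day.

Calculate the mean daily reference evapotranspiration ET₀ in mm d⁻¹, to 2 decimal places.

6.33 mm d⁻¹

ET₀ = 0.31 × (0.46 × 26.7 + 8.13) = 0.31 × 20.412 = 6.3277 mm/d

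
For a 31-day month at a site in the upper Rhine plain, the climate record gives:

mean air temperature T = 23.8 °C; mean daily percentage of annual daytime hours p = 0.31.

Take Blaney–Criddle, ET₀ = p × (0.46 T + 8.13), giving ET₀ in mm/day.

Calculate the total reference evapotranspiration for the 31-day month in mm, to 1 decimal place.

ET₀ = 0.31 × (0.46 × 23.8 + 8.13) = 0.31 × 19.078 = 5.9142 mm/d
Monthly total = 5.9142 × 31 = 183.340 mm

183.3 mm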